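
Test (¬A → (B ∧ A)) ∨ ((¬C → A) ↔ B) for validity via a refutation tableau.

Assume the negation and expand:
Initial set: {¬((¬A → (B ∧ A)) ∨ ((¬C → A) ↔ B))}.
¬((¬A → (B ∧ A)) ∨ ((¬C → A) ↔ B)): α-rule — add ¬(¬A → (B ∧ A)), ¬((¬C → A) ↔ B).
¬(¬A → (B ∧ A)): α-rule — add ¬A, ¬(B ∧ A).
¬((¬C → A) ↔ B): β-rule — branch into (¬C → A), ¬B  //  ¬(¬C → A), B.
  branch 1 (add (¬C → A), ¬B):
    ¬(B ∧ A): β-rule — branch into ¬B  //  ¬A.
      branch 1.1 (add ¬B):
        (¬C → A): β-rule — branch into ¬¬C  //  A.
          branch 1.1.1 (add ¬¬C):
            ○ open, literals {A=F, B=F, C=T}.
          branch 1.1.2 (add A):
            × closes — contains both A and ¬A.
      branch 1.2 (add ¬A):
        (¬C → A): β-rule — branch into ¬¬C  //  A.
          branch 1.2.1 (add ¬¬C):
            ○ open, literals {A=F, B=F, C=T}.
          branch 1.2.2 (add A):
            × closes — contains both A and ¬A.
  branch 2 (add ¬(¬C → A), B):
    ¬(¬C → A): α-rule — add ¬C, ¬A.
    ¬(B ∧ A): β-rule — branch into ¬B  //  ¬A.
      branch 2.1 (add ¬B):
        × closes — contains both B and ¬B.
      branch 2.2 (add ¬A):
        ○ open, literals {A=F, B=T, C=F}.
3 branches closed, 3 open.
An open branch gives a countermodel: A=F, B=F, C=T (unmentioned atoms arbitrary); under it the original formula is false.

Not valid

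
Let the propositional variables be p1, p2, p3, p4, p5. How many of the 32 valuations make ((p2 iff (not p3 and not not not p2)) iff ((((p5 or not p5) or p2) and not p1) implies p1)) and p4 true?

Initial set: {T (((p2 iff (not p3 and not not not p2)) iff ((((p5 or not p5) or p2) and not p1) implies p1)) and p4)}.
T (((p2 iff (not p3 and not not not p2)) iff ((((p5 or not p5) or p2) and not p1) implies p1)) and p4): α-rule — add T ((p2 iff (not p3 and not not not p2)) iff ((((p5 or not p5) or p2) and not p1) implies p1)), T p4.
T ((p2 iff (not p3 and not not not p2)) iff ((((p5 or not p5) or p2) and not p1) implies p1)): β-rule — branch into T (p2 iff (not p3 and not not not p2)), T ((((p5 or not p5) or p2) and not p1) implies p1)  //  F (p2 iff (not p3 and not not not p2)), F ((((p5 or not p5) or p2) and not p1) implies p1).
  branch 1 (add T (p2 iff (not p3 and not not not p2)), T ((((p5 or not p5) or p2) and not p1) implies p1)):
    T (p2 iff (not p3 and not not not p2)): β-rule — branch into T p2, T (not p3 and not not not p2)  //  F p2, F (not p3 and not not not p2).
      branch 1.1 (add T p2, T (not p3 and not not not p2)):
        T (not p3 and not not not p2): α-rule — add T not p3, T not not not p2.
        T not not not p2: drop double negation, giving T not p2.
        × closes — contains both p2 and not p2.
      branch 1.2 (add F p2, F (not p3 and not not not p2)):
        T ((((p5 or not p5) or p2) and not p1) implies p1): β-rule — branch into F (((p5 or not p5) or p2) and not p1)  //  T p1.
          branch 1.2.1 (add F (((p5 or not p5) or p2) and not p1)):
            F (not p3 and not not not p2): β-rule — branch into F not p3  //  F not not not p2.
              branch 1.2.1.1 (add F not p3):
                F (((p5 or not p5) or p2) and not p1): β-rule — branch into F ((p5 or not p5) or p2)  //  F not p1.
                  branch 1.2.1.1.1 (add F ((p5 or not p5) or p2)):
                    F ((p5 or not p5) or p2): α-rule — add F (p5 or not p5), F p2.
                    F (p5 or not p5): α-rule — add F p5, F not p5.
                    × closes — contains both p5 and not p5.
                  branch 1.2.1.1.2 (add F not p1):
                    ○ open, literals {p1=true, p2=false, p3=true, p4=true}.
              branch 1.2.1.2 (add F not not not p2):
                F not not not p2: drop double negation, giving F not p2.
                × closes — contains both p2 and not p2.
          branch 1.2.2 (add T p1):
            F (not p3 and not not not p2): β-rule — branch into F not p3  //  F not not not p2.
              branch 1.2.2.1 (add F not p3):
                ○ open, literals {p1=true, p2=false, p3=true, p4=true}.
              branch 1.2.2.2 (add F not not not p2):
                F not not not p2: drop double negation, giving F not p2.
                × closes — contains both p2 and not p2.
  branch 2 (add F (p2 iff (not p3 and not not not p2)), F ((((p5 or not p5) or p2) and not p1) implies p1)):
    F ((((p5 or not p5) or p2) and not p1) implies p1): α-rule — add T (((p5 or not p5) or p2) and not p1), F p1.
    T (((p5 or not p5) or p2) and not p1): α-rule — add T ((p5 or not p5) or p2), T not p1.
    F (p2 iff (not p3 and not not not p2)): β-rule — branch into T p2, F (not p3 and not not not p2)  //  F p2, T (not p3 and not not not p2).
      branch 2.1 (add T p2, F (not p3 and not not not p2)):
        T ((p5 or not p5) or p2): β-rule — branch into T (p5 or not p5)  //  T p2.
          branch 2.1.1 (add T (p5 or not p5)):
            F (not p3 and not not not p2): β-rule — branch into F not p3  //  F not not not p2.
              branch 2.1.1.1 (add F not p3):
                T (p5 or not p5): β-rule — branch into T p5  //  T not p5.
                  branch 2.1.1.1.1 (add T p5):
                    ○ open, literals {p1=false, p2=true, p3=true, p4=true, p5=true}.
                  branch 2.1.1.1.2 (add T not p5):
                    ○ open, literals {p1=false, p2=true, p3=true, p4=true, p5=false}.
              branch 2.1.1.2 (add F not not not p2):
                F not not not p2: drop double negation, giving F not p2.
                T (p5 or not p5): β-rule — branch into T p5  //  T not p5.
                  branch 2.1.1.2.1 (add T p5):
                    ○ open, literals {p1=false, p2=true, p4=true, p5=true}.
                  branch 2.1.1.2.2 (add T not p5):
                    ○ open, literals {p1=false, p2=true, p4=true, p5=false}.
          branch 2.1.2 (add T p2):
            F (not p3 and not not not p2): β-rule — branch into F not p3  //  F not not not p2.
              branch 2.1.2.1 (add F not p3):
                ○ open, literals {p1=false, p2=true, p3=true, p4=true}.
              branch 2.1.2.2 (add F not not not p2):
                F not not not p2: drop double negation, giving F not p2.
                ○ open, literals {p1=false, p2=true, p4=true}.
      branch 2.2 (add F p2, T (not p3 and not not not p2)):
        T (not p3 and not not not p2): α-rule — add T not p3, T not not not p2.
        T not not not p2: drop double negation, giving T not p2.
        T ((p5 or not p5) or p2): β-rule — branch into T (p5 or not p5)  //  T p2.
          branch 2.2.1 (add T (p5 or not p5)):
            T (p5 or not p5): β-rule — branch into T p5  //  T not p5.
              branch 2.2.1.1 (add T p5):
                ○ open, literals {p1=false, p2=false, p3=false, p4=true, p5=true}.
              branch 2.2.1.2 (add T not p5):
                ○ open, literals {p1=false, p2=false, p3=false, p4=true, p5=false}.
          branch 2.2.2 (add T p2):
            × closes — contains both p2 and not p2.
5 branches closed, 10 open.
Each open branch fixes some atoms; the unmentioned ones are free. Counting distinct full assignments: branch {p1=true, p2=false, p3=true, p4=true} (p5) contributes 2 new; branch {p1=true, p2=false, p3=true, p4=true} (p5) contributes 0 new; branch {p1=false, p2=true, p3=true, p4=true, p5=true} (none free) contributes 1 new; branch {p1=false, p2=true, p3=true, p4=true, p5=false} (none free) contributes 1 new; branch {p1=false, p2=true, p4=true, p5=true} (p3) contributes 1 new; branch {p1=false, p2=true, p4=true, p5=false} (p3) contributes 1 new; branch {p1=false, p2=true, p3=true, p4=true} (p5) contributes 0 new; branch {p1=false, p2=true, p4=true} (p3, p5) contributes 0 new; branch {p1=false, p2=false, p3=false, p4=true, p5=true} (none free) contributes 1 new; branch {p1=false, p2=false, p3=false, p4=true, p5=false} (none free) contributes 1 new. Total: 8.

8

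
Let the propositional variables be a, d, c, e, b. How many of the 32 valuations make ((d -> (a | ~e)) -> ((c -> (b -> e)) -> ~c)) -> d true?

Initial set: {T (((d -> (a | ~e)) -> ((c -> (b -> e)) -> ~c)) -> d)}.
T (((d -> (a | ~e)) -> ((c -> (b -> e)) -> ~c)) -> d): β-rule — branch into F ((d -> (a | ~e)) -> ((c -> (b -> e)) -> ~c))  //  T d.
  branch 1 (add F ((d -> (a | ~e)) -> ((c -> (b -> e)) -> ~c))):
    F ((d -> (a | ~e)) -> ((c -> (b -> e)) -> ~c)): α-rule — add T (d -> (a | ~e)), F ((c -> (b -> e)) -> ~c).
    F ((c -> (b -> e)) -> ~c): α-rule — add T (c -> (b -> e)), F ~c.
    T (d -> (a | ~e)): β-rule — branch into F d  //  T (a | ~e).
      branch 1.1 (add F d):
        T (c -> (b -> e)): β-rule — branch into F c  //  T (b -> e).
          branch 1.1.1 (add F c):
            × closes — contains both c and ~c.
          branch 1.1.2 (add T (b -> e)):
            T (b -> e): β-rule — branch into F b  //  T e.
              branch 1.1.2.1 (add F b):
                ○ open, literals {b=0, c=1, d=0}.
              branch 1.1.2.2 (add T e):
                ○ open, literals {c=1, d=0, e=1}.
      branch 1.2 (add T (a | ~e)):
        T (c -> (b -> e)): β-rule — branch into F c  //  T (b -> e).
          branch 1.2.1 (add F c):
            × closes — contains both c and ~c.
          branch 1.2.2 (add T (b -> e)):
            T (a | ~e): β-rule — branch into T a  //  T ~e.
              branch 1.2.2.1 (add T a):
                T (b -> e): β-rule — branch into F b  //  T e.
                  branch 1.2.2.1.1 (add F b):
                    ○ open, literals {a=1, b=0, c=1}.
                  branch 1.2.2.1.2 (add T e):
                    ○ open, literals {a=1, c=1, e=1}.
              branch 1.2.2.2 (add T ~e):
                T (b -> e): β-rule — branch into F b  //  T e.
                  branch 1.2.2.2.1 (add F b):
                    ○ open, literals {b=0, c=1, e=0}.
                  branch 1.2.2.2.2 (add T e):
                    × closes — contains both e and ~e.
  branch 2 (add T d):
    ○ open, literals {d=1}.
3 branches closed, 6 open.
Each open branch fixes some atoms; the unmentioned ones are free. Counting distinct full assignments: branch {b=0, c=1, d=0} (a, e) contributes 4 new; branch {c=1, d=0, e=1} (a, b) contributes 2 new; branch {a=1, b=0, c=1} (d, e) contributes 2 new; branch {a=1, c=1, e=1} (d, b) contributes 1 new; branch {b=0, c=1, e=0} (a, d) contributes 1 new; branch {d=1} (a, c, e, b) contributes 12 new. Total: 22.

22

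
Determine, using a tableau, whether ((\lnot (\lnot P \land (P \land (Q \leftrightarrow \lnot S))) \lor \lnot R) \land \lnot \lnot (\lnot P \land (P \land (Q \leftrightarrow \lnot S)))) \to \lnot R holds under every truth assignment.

Assume the negation and expand:
Initial set: {F (((\lnot (\lnot P \land (P \land (Q \leftrightarrow \lnot S))) \lor \lnot R) \land \lnot \lnot (\lnot P \land (P \land (Q \leftrightarrow \lnot S)))) \to \lnot R)}.
F (((\lnot (\lnot P \land (P \land (Q \leftrightarrow \lnot S))) \lor \lnot R) \land \lnot \lnot (\lnot P \land (P \land (Q \leftrightarrow \lnot S)))) \to \lnot R): α-rule — add T ((\lnot (\lnot P \land (P \land (Q \leftrightarrow \lnot S))) \lor \lnot R) \land \lnot \lnot (\lnot P \land (P \land (Q \leftrightarrow \lnot S)))), F \lnot R.
T ((\lnot (\lnot P \land (P \land (Q \leftrightarrow \lnot S))) \lor \lnot R) \land \lnot \lnot (\lnot P \land (P \land (Q \leftrightarrow \lnot S)))): α-rule — add T (\lnot (\lnot P \land (P \land (Q \leftrightarrow \lnot S))) \lor \lnot R), T \lnot \lnot (\lnot P \land (P \land (Q \leftrightarrow \lnot S))).
T \lnot \lnot (\lnot P \land (P \land (Q \leftrightarrow \lnot S))): drop double negation, giving T (\lnot P \land (P \land (Q \leftrightarrow \lnot S))).
T (\lnot P \land (P \land (Q \leftrightarrow \lnot S))): α-rule — add T \lnot P, T (P \land (Q \leftrightarrow \lnot S)).
T (P \land (Q \leftrightarrow \lnot S)): α-rule — add T P, T (Q \leftrightarrow \lnot S).
× closes — contains both P and \lnot P.
All 1 branch closes.
Every branch closed, so the negation is unsatisfiable and the formula is valid.

Valid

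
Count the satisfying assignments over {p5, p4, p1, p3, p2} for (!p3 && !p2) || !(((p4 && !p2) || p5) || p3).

12

Initial set: {((!p3 && !p2) || !(((p4 && !p2) || p5) || p3))}.
((!p3 && !p2) || !(((p4 && !p2) || p5) || p3)): β-rule — branch into (!p3 && !p2)  //  !(((p4 && !p2) || p5) || p3).
  branch 1 (add (!p3 && !p2)):
    (!p3 && !p2): α-rule — add !p3, !p2.
    ○ open, literals {p2=0, p3=0}.
  branch 2 (add !(((p4 && !p2) || p5) || p3)):
    !(((p4 && !p2) || p5) || p3): α-rule — add !((p4 && !p2) || p5), !p3.
    !((p4 && !p2) || p5): α-rule — add !(p4 && !p2), !p5.
    !(p4 && !p2): β-rule — branch into !p4  //  !!p2.
      branch 2.1 (add !p4):
        ○ open, literals {p3=0, p4=0, p5=0}.
      branch 2.2 (add !!p2):
        ○ open, literals {p2=1, p3=0, p5=0}.
0 branches closed, 3 open.
Each open branch fixes some atoms; the unmentioned ones are free. Counting distinct full assignments: branch {p2=0, p3=0} (p5, p4, p1) contributes 8 new; branch {p3=0, p4=0, p5=0} (p1, p2) contributes 2 new; branch {p2=1, p3=0, p5=0} (p4, p1) contributes 2 new. Total: 12.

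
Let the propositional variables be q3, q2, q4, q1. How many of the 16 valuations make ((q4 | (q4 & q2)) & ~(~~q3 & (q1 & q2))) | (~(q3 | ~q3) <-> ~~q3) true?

Initial set: {(((q4 | (q4 & q2)) & ~(~~q3 & (q1 & q2))) | (~(q3 | ~q3) <-> ~~q3))}.
(((q4 | (q4 & q2)) & ~(~~q3 & (q1 & q2))) | (~(q3 | ~q3) <-> ~~q3)): β-rule — branch into ((q4 | (q4 & q2)) & ~(~~q3 & (q1 & q2)))  //  (~(q3 | ~q3) <-> ~~q3).
  branch 1 (add ((q4 | (q4 & q2)) & ~(~~q3 & (q1 & q2)))):
    ((q4 | (q4 & q2)) & ~(~~q3 & (q1 & q2))): α-rule — add (q4 | (q4 & q2)), ~(~~q3 & (q1 & q2)).
    (q4 | (q4 & q2)): β-rule — branch into q4  //  (q4 & q2).
      branch 1.1 (add q4):
        ~(~~q3 & (q1 & q2)): β-rule — branch into ~~~q3  //  ~(q1 & q2).
          branch 1.1.1 (add ~~~q3):
            ~~~q3: drop double negation, giving ~q3.
            ○ open, literals {q3=0, q4=1}.
          branch 1.1.2 (add ~(q1 & q2)):
            ~(q1 & q2): β-rule — branch into ~q1  //  ~q2.
              branch 1.1.2.1 (add ~q1):
                ○ open, literals {q1=0, q4=1}.
              branch 1.1.2.2 (add ~q2):
                ○ open, literals {q2=0, q4=1}.
      branch 1.2 (add (q4 & q2)):
        (q4 & q2): α-rule — add q4, q2.
        ~(~~q3 & (q1 & q2)): β-rule — branch into ~~~q3  //  ~(q1 & q2).
          branch 1.2.1 (add ~~~q3):
            ~~~q3: drop double negation, giving ~q3.
            ○ open, literals {q2=1, q3=0, q4=1}.
          branch 1.2.2 (add ~(q1 & q2)):
            ~(q1 & q2): β-rule — branch into ~q1  //  ~q2.
              branch 1.2.2.1 (add ~q1):
                ○ open, literals {q1=0, q2=1, q4=1}.
              branch 1.2.2.2 (add ~q2):
                × closes — contains both q2 and ~q2.
  branch 2 (add (~(q3 | ~q3) <-> ~~q3)):
    (~(q3 | ~q3) <-> ~~q3): β-rule — branch into ~(q3 | ~q3), ~~q3  //  ~~(q3 | ~q3), ~~~q3.
      branch 2.1 (add ~(q3 | ~q3), ~~q3):
        ~(q3 | ~q3): α-rule — add ~q3, ~~q3.
        × closes — contains both q3 and ~q3.
      branch 2.2 (add ~~(q3 | ~q3), ~~~q3):
        ~~~q3: drop double negation, giving ~q3.
        ~~(q3 | ~q3): β-rule — branch into q3  //  ~q3.
          branch 2.2.1 (add q3):
            × closes — contains both q3 and ~q3.
          branch 2.2.2 (add ~q3):
            ○ open, literals {q3=0}.
3 branches closed, 6 open.
Each open branch fixes some atoms; the unmentioned ones are free. Counting distinct full assignments: branch {q3=0, q4=1} (q2, q1) contributes 4 new; branch {q1=0, q4=1} (q3, q2) contributes 2 new; branch {q2=0, q4=1} (q3, q1) contributes 1 new; branch {q2=1, q3=0, q4=1} (q1) contributes 0 new; branch {q1=0, q2=1, q4=1} (q3) contributes 0 new; branch {q3=0} (q2, q4, q1) contributes 4 new. Total: 11.

11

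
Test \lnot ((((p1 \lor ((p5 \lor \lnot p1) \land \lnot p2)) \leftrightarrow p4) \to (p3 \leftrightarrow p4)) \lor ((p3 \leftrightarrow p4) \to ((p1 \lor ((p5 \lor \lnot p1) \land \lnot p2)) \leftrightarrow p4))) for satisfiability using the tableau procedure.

Initial set: {\lnot ((((p1 \lor ((p5 \lor \lnot p1) \land \lnot p2)) \leftrightarrow p4) \to (p3 \leftrightarrow p4)) \lor ((p3 \leftrightarrow p4) \to ((p1 \lor ((p5 \lor \lnot p1) \land \lnot p2)) \leftrightarrow p4)))}.
\lnot ((((p1 \lor ((p5 \lor \lnot p1) \land \lnot p2)) \leftrightarrow p4) \to (p3 \leftrightarrow p4)) \lor ((p3 \leftrightarrow p4) \to ((p1 \lor ((p5 \lor \lnot p1) \land \lnot p2)) \leftrightarrow p4))): α-rule — add \lnot (((p1 \lor ((p5 \lor \lnot p1) \land \lnot p2)) \leftrightarrow p4) \to (p3 \leftrightarrow p4)), \lnot ((p3 \leftrightarrow p4) \to ((p1 \lor ((p5 \lor \lnot p1) \land \lnot p2)) \leftrightarrow p4)).
\lnot (((p1 \lor ((p5 \lor \lnot p1) \land \lnot p2)) \leftrightarrow p4) \to (p3 \leftrightarrow p4)): α-rule — add ((p1 \lor ((p5 \lor \lnot p1) \land \lnot p2)) \leftrightarrow p4), \lnot (p3 \leftrightarrow p4).
\lnot ((p3 \leftrightarrow p4) \to ((p1 \lor ((p5 \lor \lnot p1) \land \lnot p2)) \leftrightarrow p4)): α-rule — add (p3 \leftrightarrow p4), \lnot ((p1 \lor ((p5 \lor \lnot p1) \land \lnot p2)) \leftrightarrow p4).
((p1 \lor ((p5 \lor \lnot p1) \land \lnot p2)) \leftrightarrow p4): β-rule — branch into (p1 \lor ((p5 \lor \lnot p1) \land \lnot p2)), p4  //  \lnot (p1 \lor ((p5 \lor \lnot p1) \land \lnot p2)), \lnot p4.
  branch 1 (add (p1 \lor ((p5 \lor \lnot p1) \land \lnot p2)), p4):
    \lnot (p3 \leftrightarrow p4): β-rule — branch into p3, \lnot p4  //  \lnot p3, p4.
      branch 1.1 (add p3, \lnot p4):
        × closes — contains both p4 and \lnot p4.
      branch 1.2 (add \lnot p3, p4):
        (p3 \leftrightarrow p4): β-rule — branch into p3, p4  //  \lnot p3, \lnot p4.
          branch 1.2.1 (add p3, p4):
            × closes — contains both p3 and \lnot p3.
          branch 1.2.2 (add \lnot p3, \lnot p4):
            × closes — contains both p4 and \lnot p4.
  branch 2 (add \lnot (p1 \lor ((p5 \lor \lnot p1) \land \lnot p2)), \lnot p4):
    \lnot (p1 \lor ((p5 \lor \lnot p1) \land \lnot p2)): α-rule — add \lnot p1, \lnot ((p5 \lor \lnot p1) \land \lnot p2).
    \lnot (p3 \leftrightarrow p4): β-rule — branch into p3, \lnot p4  //  \lnot p3, p4.
      branch 2.1 (add p3, \lnot p4):
        (p3 \leftrightarrow p4): β-rule — branch into p3, p4  //  \lnot p3, \lnot p4.
          branch 2.1.1 (add p3, p4):
            × closes — contains both p4 and \lnot p4.
          branch 2.1.2 (add \lnot p3, \lnot p4):
            × closes — contains both p3 and \lnot p3.
      branch 2.2 (add \lnot p3, p4):
        × closes — contains both p4 and \lnot p4.
All 6 branches close.
Every branch closed; the formula is unsatisfiable.

Unsatisfiable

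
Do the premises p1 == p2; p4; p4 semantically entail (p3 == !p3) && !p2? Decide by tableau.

Initial set: {(p1 == p2); p4; p4; !((p3 == !p3) && !p2)}.
(p1 == p2): β-rule — branch into p1, p2  //  !p1, !p2.
  branch 1 (add p1, p2):
    !((p3 == !p3) && !p2): β-rule — branch into !(p3 == !p3)  //  !!p2.
      branch 1.1 (add !(p3 == !p3)):
        !(p3 == !p3): β-rule — branch into p3, !!p3  //  !p3, !p3.
          branch 1.1.1 (add p3, !!p3):
            ○ open, literals {p1=true, p2=true, p3=true, p4=true}.
          branch 1.1.2 (add !p3, !p3):
            ○ open, literals {p1=true, p2=true, p3=false, p4=true}.
      branch 1.2 (add !!p2):
        ○ open, literals {p1=true, p2=true, p4=true}.
  branch 2 (add !p1, !p2):
    !((p3 == !p3) && !p2): β-rule — branch into !(p3 == !p3)  //  !!p2.
      branch 2.1 (add !(p3 == !p3)):
        !(p3 == !p3): β-rule — branch into p3, !!p3  //  !p3, !p3.
          branch 2.1.1 (add p3, !!p3):
            ○ open, literals {p1=false, p2=false, p3=true, p4=true}.
          branch 2.1.2 (add !p3, !p3):
            ○ open, literals {p1=false, p2=false, p3=false, p4=true}.
      branch 2.2 (add !!p2):
        × closes — contains both p2 and !p2.
1 branch closed, 5 open.
An open branch gives a countermodel: p1=true, p2=true, p3=true, p4=true (unmentioned atoms arbitrary); the premises hold there but the conclusion fails.

No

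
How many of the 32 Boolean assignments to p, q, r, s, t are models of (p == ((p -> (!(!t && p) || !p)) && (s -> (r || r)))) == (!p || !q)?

Initial set: {T ((p == ((p -> (!(!t && p) || !p)) && (s -> (r || r)))) == (!p || !q))}.
T ((p == ((p -> (!(!t && p) || !p)) && (s -> (r || r)))) == (!p || !q)): β-rule — branch into T (p == ((p -> (!(!t && p) || !p)) && (s -> (r || r)))), T (!p || !q)  //  F (p == ((p -> (!(!t && p) || !p)) && (s -> (r || r)))), F (!p || !q).
  branch 1 (add T (p == ((p -> (!(!t && p) || !p)) && (s -> (r || r)))), T (!p || !q)):
    T (p == ((p -> (!(!t && p) || !p)) && (s -> (r || r)))): β-rule — branch into T p, T ((p -> (!(!t && p) || !p)) && (s -> (r || r)))  //  F p, F ((p -> (!(!t && p) || !p)) && (s -> (r || r))).
      branch 1.1 (add T p, T ((p -> (!(!t && p) || !p)) && (s -> (r || r)))):
        T ((p -> (!(!t && p) || !p)) && (s -> (r || r))): α-rule — add T (p -> (!(!t && p) || !p)), T (s -> (r || r)).
        T (!p || !q): β-rule — branch into T !p  //  T !q.
          branch 1.1.1 (add T !p):
            × closes — contains both p and !p.
          branch 1.1.2 (add T !q):
            T (p -> (!(!t && p) || !p)): β-rule — branch into F p  //  T (!(!t && p) || !p).
              branch 1.1.2.1 (add F p):
                × closes — contains both p and !p.
              branch 1.1.2.2 (add T (!(!t && p) || !p)):
                T (s -> (r || r)): β-rule — branch into F s  //  T (r || r).
                  branch 1.1.2.2.1 (add F s):
                    T (!(!t && p) || !p): β-rule — branch into T !(!t && p)  //  T !p.
                      branch 1.1.2.2.1.1 (add T !(!t && p)):
                        T !(!t && p): β-rule — branch into F !t  //  F p.
                          branch 1.1.2.2.1.1.1 (add F !t):
                            ○ open, literals {p=T, q=F, s=F, t=T}.
                          branch 1.1.2.2.1.1.2 (add F p):
                            × closes — contains both p and !p.
                      branch 1.1.2.2.1.2 (add T !p):
                        × closes — contains both p and !p.
                  branch 1.1.2.2.2 (add T (r || r)):
                    T (!(!t && p) || !p): β-rule — branch into T !(!t && p)  //  T !p.
                      branch 1.1.2.2.2.1 (add T !(!t && p)):
                        T (r || r): β-rule — branch into T r  //  T r.
                          branch 1.1.2.2.2.1.1 (add T r):
                            T !(!t && p): β-rule — branch into F !t  //  F p.
                              branch 1.1.2.2.2.1.1.1 (add F !t):
                                ○ open, literals {p=T, q=F, r=T, t=T}.
                              branch 1.1.2.2.2.1.1.2 (add F p):
                                × closes — contains both p and !p.
                          branch 1.1.2.2.2.1.2 (add T r):
                            T !(!t && p): β-rule — branch into F !t  //  F p.
                              branch 1.1.2.2.2.1.2.1 (add F !t):
                                ○ open, literals {p=T, q=F, r=T, t=T}.
                              branch 1.1.2.2.2.1.2.2 (add F p):
                                × closes — contains both p and !p.
                      branch 1.1.2.2.2.2 (add T !p):
                        × closes — contains both p and !p.
      branch 1.2 (add F p, F ((p -> (!(!t && p) || !p)) && (s -> (r || r)))):
        T (!p || !q): β-rule — branch into T !p  //  T !q.
          branch 1.2.1 (add T !p):
            F ((p -> (!(!t && p) || !p)) && (s -> (r || r))): β-rule — branch into F (p -> (!(!t && p) || !p))  //  F (s -> (r || r)).
              branch 1.2.1.1 (add F (p -> (!(!t && p) || !p))):
                F (p -> (!(!t && p) || !p)): α-rule — add T p, F (!(!t && p) || !p).
                × closes — contains both p and !p.
              branch 1.2.1.2 (add F (s -> (r || r))):
                F (s -> (r || r)): α-rule — add T s, F (r || r).
                F (r || r): α-rule — add F r, F r.
                ○ open, literals {p=F, r=F, s=T}.
          branch 1.2.2 (add T !q):
            F ((p -> (!(!t && p) || !p)) && (s -> (r || r))): β-rule — branch into F (p -> (!(!t && p) || !p))  //  F (s -> (r || r)).
              branch 1.2.2.1 (add F (p -> (!(!t && p) || !p))):
                F (p -> (!(!t && p) || !p)): α-rule — add T p, F (!(!t && p) || !p).
                × closes — contains both p and !p.
              branch 1.2.2.2 (add F (s -> (r || r))):
                F (s -> (r || r)): α-rule — add T s, F (r || r).
                F (r || r): α-rule — add F r, F r.
                ○ open, literals {p=F, q=F, r=F, s=T}.
  branch 2 (add F (p == ((p -> (!(!t && p) || !p)) && (s -> (r || r)))), F (!p || !q)):
    F (!p || !q): α-rule — add F !p, F !q.
    F (p == ((p -> (!(!t && p) || !p)) && (s -> (r || r)))): β-rule — branch into T p, F ((p -> (!(!t && p) || !p)) && (s -> (r || r)))  //  F p, T ((p -> (!(!t && p) || !p)) && (s -> (r || r))).
      branch 2.1 (add T p, F ((p -> (!(!t && p) || !p)) && (s -> (r || r)))):
        F ((p -> (!(!t && p) || !p)) && (s -> (r || r))): β-rule — branch into F (p -> (!(!t && p) || !p))  //  F (s -> (r || r)).
          branch 2.1.1 (add F (p -> (!(!t && p) || !p))):
            F (p -> (!(!t && p) || !p)): α-rule — add T p, F (!(!t && p) || !p).
            F (!(!t && p) || !p): α-rule — add F !(!t && p), F !p.
            F !(!t && p): α-rule — add T !t, T p.
            ○ open, literals {p=T, q=T, t=F}.
          branch 2.1.2 (add F (s -> (r || r))):
            F (s -> (r || r)): α-rule — add T s, F (r || r).
            F (r || r): α-rule — add F r, F r.
            ○ open, literals {p=T, q=T, r=F, s=T}.
      branch 2.2 (add F p, T ((p -> (!(!t && p) || !p)) && (s -> (r || r)))):
        × closes — contains both p and !p.
10 branches closed, 7 open.
Each open branch fixes some atoms; the unmentioned ones are free. Counting distinct full assignments: branch {p=T, q=F, s=F, t=T} (r) contributes 2 new; branch {p=T, q=F, r=T, t=T} (s) contributes 1 new; branch {p=T, q=F, r=T, t=T} (s) contributes 0 new; branch {p=F, r=F, s=T} (q, t) contributes 4 new; branch {p=F, q=F, r=F, s=T} (t) contributes 0 new; branch {p=T, q=T, t=F} (r, s) contributes 4 new; branch {p=T, q=T, r=F, s=T} (t) contributes 1 new. Total: 12.

12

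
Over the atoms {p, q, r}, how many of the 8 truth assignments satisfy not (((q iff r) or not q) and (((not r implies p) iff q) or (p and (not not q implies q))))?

Initial set: {not (((q iff r) or not q) and (((not r implies p) iff q) or (p and (not not q implies q))))}.
not (((q iff r) or not q) and (((not r implies p) iff q) or (p and (not not q implies q)))): β-rule — branch into not ((q iff r) or not q)  //  not (((not r implies p) iff q) or (p and (not not q implies q))).
  branch 1 (add not ((q iff r) or not q)):
    not ((q iff r) or not q): α-rule — add not (q iff r), not not q.
    not (q iff r): β-rule — branch into q, not r  //  not q, r.
      branch 1.1 (add q, not r):
        ○ open, literals {q=T, r=F}.
      branch 1.2 (add not q, r):
        × closes — contains both q and not q.
  branch 2 (add not (((not r implies p) iff q) or (p and (not not q implies q)))):
    not (((not r implies p) iff q) or (p and (not not q implies q))): α-rule — add not ((not r implies p) iff q), not (p and (not not q implies q)).
    not ((not r implies p) iff q): β-rule — branch into (not r implies p), not q  //  not (not r implies p), q.
      branch 2.1 (add (not r implies p), not q):
        not (p and (not not q implies q)): β-rule — branch into not p  //  not (not not q implies q).
          branch 2.1.1 (add not p):
            (not r implies p): β-rule — branch into not not r  //  p.
              branch 2.1.1.1 (add not not r):
                ○ open, literals {p=F, q=F, r=T}.
              branch 2.1.1.2 (add p):
                × closes — contains both p and not p.
          branch 2.1.2 (add not (not not q implies q)):
            not (not not q implies q): α-rule — add not not q, not q.
            not not q: drop double negation, giving q.
            × closes — contains both q and not q.
      branch 2.2 (add not (not r implies p), q):
        not (not r implies p): α-rule — add not r, not p.
        not (p and (not not q implies q)): β-rule — branch into not p  //  not (not not q implies q).
          branch 2.2.1 (add not p):
            ○ open, literals {p=F, q=T, r=F}.
          branch 2.2.2 (add not (not not q implies q)):
            not (not not q implies q): α-rule — add not not q, not q.
            × closes — contains both q and not q.
4 branches closed, 3 open.
Each open branch fixes some atoms; the unmentioned ones are free. Counting distinct full assignments: branch {q=T, r=F} (p) contributes 2 new; branch {p=F, q=F, r=T} (none free) contributes 1 new; branch {p=F, q=T, r=F} (none free) contributes 0 new. Total: 3.

3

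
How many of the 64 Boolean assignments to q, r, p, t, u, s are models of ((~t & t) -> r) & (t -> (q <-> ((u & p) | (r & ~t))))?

48

Initial set: {(((~t & t) -> r) & (t -> (q <-> ((u & p) | (r & ~t)))))}.
(((~t & t) -> r) & (t -> (q <-> ((u & p) | (r & ~t))))): α-rule — add ((~t & t) -> r), (t -> (q <-> ((u & p) | (r & ~t)))).
((~t & t) -> r): β-rule — branch into ~(~t & t)  //  r.
  branch 1 (add ~(~t & t)):
    (t -> (q <-> ((u & p) | (r & ~t)))): β-rule — branch into ~t  //  (q <-> ((u & p) | (r & ~t))).
      branch 1.1 (add ~t):
        ~(~t & t): β-rule — branch into ~~t  //  ~t.
          branch 1.1.1 (add ~~t):
            × closes — contains both t and ~t.
          branch 1.1.2 (add ~t):
            ○ open, literals {t=F}.
      branch 1.2 (add (q <-> ((u & p) | (r & ~t)))):
        ~(~t & t): β-rule — branch into ~~t  //  ~t.
          branch 1.2.1 (add ~~t):
            (q <-> ((u & p) | (r & ~t))): β-rule — branch into q, ((u & p) | (r & ~t))  //  ~q, ~((u & p) | (r & ~t)).
              branch 1.2.1.1 (add q, ((u & p) | (r & ~t))):
                ((u & p) | (r & ~t)): β-rule — branch into (u & p)  //  (r & ~t).
                  branch 1.2.1.1.1 (add (u & p)):
                    (u & p): α-rule — add u, p.
                    ○ open, literals {p=T, q=T, t=T, u=T}.
                  branch 1.2.1.1.2 (add (r & ~t)):
                    (r & ~t): α-rule — add r, ~t.
                    × closes — contains both t and ~t.
              branch 1.2.1.2 (add ~q, ~((u & p) | (r & ~t))):
                ~((u & p) | (r & ~t)): α-rule — add ~(u & p), ~(r & ~t).
                ~(u & p): β-rule — branch into ~u  //  ~p.
                  branch 1.2.1.2.1 (add ~u):
                    ~(r & ~t): β-rule — branch into ~r  //  ~~t.
                      branch 1.2.1.2.1.1 (add ~r):
                        ○ open, literals {q=F, r=F, t=T, u=F}.
                      branch 1.2.1.2.1.2 (add ~~t):
                        ○ open, literals {q=F, t=T, u=F}.
                  branch 1.2.1.2.2 (add ~p):
                    ~(r & ~t): β-rule — branch into ~r  //  ~~t.
                      branch 1.2.1.2.2.1 (add ~r):
                        ○ open, literals {p=F, q=F, r=F, t=T}.
                      branch 1.2.1.2.2.2 (add ~~t):
                        ○ open, literals {p=F, q=F, t=T}.
          branch 1.2.2 (add ~t):
            (q <-> ((u & p) | (r & ~t))): β-rule — branch into q, ((u & p) | (r & ~t))  //  ~q, ~((u & p) | (r & ~t)).
              branch 1.2.2.1 (add q, ((u & p) | (r & ~t))):
                ((u & p) | (r & ~t)): β-rule — branch into (u & p)  //  (r & ~t).
                  branch 1.2.2.1.1 (add (u & p)):
                    (u & p): α-rule — add u, p.
                    ○ open, literals {p=T, q=T, t=F, u=T}.
                  branch 1.2.2.1.2 (add (r & ~t)):
                    (r & ~t): α-rule — add r, ~t.
                    ○ open, literals {q=T, r=T, t=F}.
              branch 1.2.2.2 (add ~q, ~((u & p) | (r & ~t))):
                ~((u & p) | (r & ~t)): α-rule — add ~(u & p), ~(r & ~t).
                ~(u & p): β-rule — branch into ~u  //  ~p.
                  branch 1.2.2.2.1 (add ~u):
                    ~(r & ~t): β-rule — branch into ~r  //  ~~t.
                      branch 1.2.2.2.1.1 (add ~r):
                        ○ open, literals {q=F, r=F, t=F, u=F}.
                      branch 1.2.2.2.1.2 (add ~~t):
                        × closes — contains both t and ~t.
                  branch 1.2.2.2.2 (add ~p):
                    ~(r & ~t): β-rule — branch into ~r  //  ~~t.
                      branch 1.2.2.2.2.1 (add ~r):
                        ○ open, literals {p=F, q=F, r=F, t=F}.
                      branch 1.2.2.2.2.2 (add ~~t):
                        × closes — contains both t and ~t.
  branch 2 (add r):
    (t -> (q <-> ((u & p) | (r & ~t)))): β-rule — branch into ~t  //  (q <-> ((u & p) | (r & ~t))).
      branch 2.1 (add ~t):
        ○ open, literals {r=T, t=F}.
      branch 2.2 (add (q <-> ((u & p) | (r & ~t)))):
        (q <-> ((u & p) | (r & ~t))): β-rule — branch into q, ((u & p) | (r & ~t))  //  ~q, ~((u & p) | (r & ~t)).
          branch 2.2.1 (add q, ((u & p) | (r & ~t))):
            ((u & p) | (r & ~t)): β-rule — branch into (u & p)  //  (r & ~t).
              branch 2.2.1.1 (add (u & p)):
                (u & p): α-rule — add u, p.
                ○ open, literals {p=T, q=T, r=T, u=T}.
              branch 2.2.1.2 (add (r & ~t)):
                (r & ~t): α-rule — add r, ~t.
                ○ open, literals {q=T, r=T, t=F}.
          branch 2.2.2 (add ~q, ~((u & p) | (r & ~t))):
            ~((u & p) | (r & ~t)): α-rule — add ~(u & p), ~(r & ~t).
            ~(u & p): β-rule — branch into ~u  //  ~p.
              branch 2.2.2.1 (add ~u):
                ~(r & ~t): β-rule — branch into ~r  //  ~~t.
                  branch 2.2.2.1.1 (add ~r):
                    × closes — contains both r and ~r.
                  branch 2.2.2.1.2 (add ~~t):
                    ○ open, literals {q=F, r=T, t=T, u=F}.
              branch 2.2.2.2 (add ~p):
                ~(r & ~t): β-rule — branch into ~r  //  ~~t.
                  branch 2.2.2.2.1 (add ~r):
                    × closes — contains both r and ~r.
                  branch 2.2.2.2.2 (add ~~t):
                    ○ open, literals {p=F, q=F, r=T, t=T}.
6 branches closed, 15 open.
Each open branch fixes some atoms; the unmentioned ones are free. Counting distinct full assignments: branch {t=F} (q, r, p, u, s) contributes 32 new; branch {p=T, q=T, t=T, u=T} (r, s) contributes 4 new; branch {q=F, r=F, t=T, u=F} (p, s) contributes 4 new; branch {q=F, t=T, u=F} (r, p, s) contributes 4 new; branch {p=F, q=F, r=F, t=T} (u, s) contributes 2 new; branch {p=F, q=F, t=T} (r, u, s) contributes 2 new; branch {p=T, q=T, t=F, u=T} (r, s) contributes 0 new; branch {q=T, r=T, t=F} (p, u, s) contributes 0 new; branch {q=F, r=F, t=F, u=F} (p, s) contributes 0 new; branch {p=F, q=F, r=F, t=F} (u, s) contributes 0 new; branch {r=T, t=F} (q, p, u, s) contributes 0 new; branch {p=T, q=T, r=T, u=T} (t, s) contributes 0 new; branch {q=T, r=T, t=F} (p, u, s) contributes 0 new; branch {q=F, r=T, t=T, u=F} (p, s) contributes 0 new; branch {p=F, q=F, r=T, t=T} (u, s) contributes 0 new. Total: 48.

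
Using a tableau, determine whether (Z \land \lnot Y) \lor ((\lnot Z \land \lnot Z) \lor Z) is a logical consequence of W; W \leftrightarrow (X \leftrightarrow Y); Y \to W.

Initial set: {W; (W \leftrightarrow (X \leftrightarrow Y)); (Y \to W); \lnot ((Z \land \lnot Y) \lor ((\lnot Z \land \lnot Z) \lor Z))}.
\lnot ((Z \land \lnot Y) \lor ((\lnot Z \land \lnot Z) \lor Z)): α-rule — add \lnot (Z \land \lnot Y), \lnot ((\lnot Z \land \lnot Z) \lor Z).
\lnot ((\lnot Z \land \lnot Z) \lor Z): α-rule — add \lnot (\lnot Z \land \lnot Z), \lnot Z.
(W \leftrightarrow (X \leftrightarrow Y)): β-rule — branch into W, (X \leftrightarrow Y)  //  \lnot W, \lnot (X \leftrightarrow Y).
  branch 1 (add W, (X \leftrightarrow Y)):
    (Y \to W): β-rule — branch into \lnot Y  //  W.
      branch 1.1 (add \lnot Y):
        \lnot (Z \land \lnot Y): β-rule — branch into \lnot Z  //  \lnot \lnot Y.
          branch 1.1.1 (add \lnot Z):
            \lnot (\lnot Z \land \lnot Z): β-rule — branch into \lnot \lnot Z  //  \lnot \lnot Z.
              branch 1.1.1.1 (add \lnot \lnot Z):
                × closes — contains both Z and \lnot Z.
              branch 1.1.1.2 (add \lnot \lnot Z):
                × closes — contains both Z and \lnot Z.
          branch 1.1.2 (add \lnot \lnot Y):
            × closes — contains both Y and \lnot Y.
      branch 1.2 (add W):
        \lnot (Z \land \lnot Y): β-rule — branch into \lnot Z  //  \lnot \lnot Y.
          branch 1.2.1 (add \lnot Z):
            \lnot (\lnot Z \land \lnot Z): β-rule — branch into \lnot \lnot Z  //  \lnot \lnot Z.
              branch 1.2.1.1 (add \lnot \lnot Z):
                × closes — contains both Z and \lnot Z.
              branch 1.2.1.2 (add \lnot \lnot Z):
                × closes — contains both Z and \lnot Z.
          branch 1.2.2 (add \lnot \lnot Y):
            \lnot (\lnot Z \land \lnot Z): β-rule — branch into \lnot \lnot Z  //  \lnot \lnot Z.
              branch 1.2.2.1 (add \lnot \lnot Z):
                × closes — contains both Z and \lnot Z.
              branch 1.2.2.2 (add \lnot \lnot Z):
                × closes — contains both Z and \lnot Z.
  branch 2 (add \lnot W, \lnot (X \leftrightarrow Y)):
    × closes — contains both W and \lnot W.
All 8 branches close.
Every branch closed, so the premises entail the conclusion.

Yes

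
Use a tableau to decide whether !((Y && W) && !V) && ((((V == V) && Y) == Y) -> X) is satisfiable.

Satisfiable

Initial set: {T (!((Y && W) && !V) && ((((V == V) && Y) == Y) -> X))}.
T (!((Y && W) && !V) && ((((V == V) && Y) == Y) -> X)): α-rule — add T !((Y && W) && !V), T ((((V == V) && Y) == Y) -> X).
T !((Y && W) && !V): β-rule — branch into F (Y && W)  //  F !V.
  branch 1 (add F (Y && W)):
    T ((((V == V) && Y) == Y) -> X): β-rule — branch into F (((V == V) && Y) == Y)  //  T X.
      branch 1.1 (add F (((V == V) && Y) == Y)):
        F (Y && W): β-rule — branch into F Y  //  F W.
          branch 1.1.1 (add F Y):
            F (((V == V) && Y) == Y): β-rule — branch into T ((V == V) && Y), F Y  //  F ((V == V) && Y), T Y.
              branch 1.1.1.1 (add T ((V == V) && Y), F Y):
                T ((V == V) && Y): α-rule — add T (V == V), T Y.
                × closes — contains both Y and !Y.
              branch 1.1.1.2 (add F ((V == V) && Y), T Y):
                × closes — contains both Y and !Y.
          branch 1.1.2 (add F W):
            F (((V == V) && Y) == Y): β-rule — branch into T ((V == V) && Y), F Y  //  F ((V == V) && Y), T Y.
              branch 1.1.2.1 (add T ((V == V) && Y), F Y):
                T ((V == V) && Y): α-rule — add T (V == V), T Y.
                × closes — contains both Y and !Y.
              branch 1.1.2.2 (add F ((V == V) && Y), T Y):
                F ((V == V) && Y): β-rule — branch into F (V == V)  //  F Y.
                  branch 1.1.2.2.1 (add F (V == V)):
                    F (V == V): β-rule — branch into T V, F V  //  F V, T V.
                      branch 1.1.2.2.1.1 (add T V, F V):
                        × closes — contains both V and !V.
                      branch 1.1.2.2.1.2 (add F V, T V):
                        × closes — contains both V and !V.
                  branch 1.1.2.2.2 (add F Y):
                    × closes — contains both Y and !Y.
      branch 1.2 (add T X):
        F (Y && W): β-rule — branch into F Y  //  F W.
          branch 1.2.1 (add F Y):
            ○ open, literals {X=T, Y=F}.
          branch 1.2.2 (add F W):
            ○ open, literals {W=F, X=T}.
  branch 2 (add F !V):
    T ((((V == V) && Y) == Y) -> X): β-rule — branch into F (((V == V) && Y) == Y)  //  T X.
      branch 2.1 (add F (((V == V) && Y) == Y)):
        F (((V == V) && Y) == Y): β-rule — branch into T ((V == V) && Y), F Y  //  F ((V == V) && Y), T Y.
          branch 2.1.1 (add T ((V == V) && Y), F Y):
            T ((V == V) && Y): α-rule — add T (V == V), T Y.
            × closes — contains both Y and !Y.
          branch 2.1.2 (add F ((V == V) && Y), T Y):
            F ((V == V) && Y): β-rule — branch into F (V == V)  //  F Y.
              branch 2.1.2.1 (add F (V == V)):
                F (V == V): β-rule — branch into T V, F V  //  F V, T V.
                  branch 2.1.2.1.1 (add T V, F V):
                    × closes — contains both V and !V.
                  branch 2.1.2.1.2 (add F V, T V):
                    × closes — contains both V and !V.
              branch 2.1.2.2 (add F Y):
                × closes — contains both Y and !Y.
      branch 2.2 (add T X):
        ○ open, literals {V=T, X=T}.
10 branches closed, 3 open.
An open branch gives a satisfying assignment: X=T, Y=F.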